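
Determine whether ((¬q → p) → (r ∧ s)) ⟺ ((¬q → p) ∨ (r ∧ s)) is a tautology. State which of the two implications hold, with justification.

Neither direction holds.

(⇒) This fails. Under q = F, s = F, r = F, p = F, the left side is true but the right side is false.

(⇐) This fails. Under q = T, s = F, r = F, p = F, the left side is false but the right side is true.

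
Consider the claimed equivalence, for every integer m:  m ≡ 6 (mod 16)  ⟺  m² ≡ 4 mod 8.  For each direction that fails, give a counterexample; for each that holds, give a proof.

Not equivalent: only (⇒) holds.

(⟹) Suppose m ≡ 6 (mod 16). Then m² ≡ 6² = 36 (mod 16), and since 8 ∣ 16, also m² ≡ 4 (mod 8).

(⟸) This fails: take m = 2. Then 2² = 4 ≡ 4 (mod 8), yet 2 ≡ 2 (mod 16), not 6.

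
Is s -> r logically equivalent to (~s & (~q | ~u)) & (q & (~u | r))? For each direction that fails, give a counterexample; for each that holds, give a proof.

Forward direction. This fails. Under s = F, r = F, u = F, q = F, the left side is true but the right side is false.

Converse. Assume the antecedent. If s is true, the antecedent cannot hold. If s is false, s -> r reduces to true regardless of the other variables. Either way s -> r holds.

The forward direction fails; the converse holds.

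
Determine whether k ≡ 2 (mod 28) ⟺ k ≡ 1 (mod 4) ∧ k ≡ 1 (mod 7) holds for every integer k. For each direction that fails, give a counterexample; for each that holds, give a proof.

Neither direction holds.

(⇒) This fails: k = 2 gives 2 ≡ 2 (mod 28) but 2 ≡ 2 (mod 4), so the conjunction on the right does not hold.

(⇐) This fails: k = 1 satisfies both congruences on the right (1 ≡ 1 mod 4 and 1 ≡ 1 mod 7) yet 1 ≡ 1 (mod 28), not 2.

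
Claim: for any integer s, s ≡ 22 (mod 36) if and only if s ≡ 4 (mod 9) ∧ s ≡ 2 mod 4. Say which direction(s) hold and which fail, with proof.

Both directions hold; the statement is true.

Forward direction. Suppose s ≡ 22 (mod 36); write s = 36j + 22. Since 9 ∣ 36, reducing mod 9 gives s ≡ 22 ≡ 4 (mod 9); since 4 ∣ 36, reducing mod 4 gives s ≡ 22 ≡ 2 (mod 4).

Converse. If s ≡ 4 (mod 9) and s ≡ 2 (mod 4), then by the Chinese remainder theorem s ≡ 22 (mod 36). This is exactly s ≡ 22 (mod 36).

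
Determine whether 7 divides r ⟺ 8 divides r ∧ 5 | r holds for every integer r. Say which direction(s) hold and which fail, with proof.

(→) This fails: take r = 7. Certainly 7 ∣ 7, but 8 ∤ 7.

(←) This fails: take r = 40. Both 8 ∣ 40 and 5 ∣ 40, yet 40 is not a multiple of 7 (since 40 = 5·7 + 5), so 7 ∤ 40.

(⇒) fails and (⇐) fails.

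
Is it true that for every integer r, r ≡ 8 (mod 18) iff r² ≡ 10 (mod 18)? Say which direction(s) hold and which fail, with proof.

(⇒) holds; (⇐) fails.

[⇐] This fails: take r = 10. Then 10² = 100 ≡ 10 (mod 18), yet 10 ≡ 10 (mod 18), not 8.

[⇒] Suppose r ≡ 8 (mod 18). Write r = 18j + 8. Then (18j + 8)² = 324j² + 288j + 64 = 18(18j² + 16j + 3) + 10, so r² ≡ 10 (mod 18).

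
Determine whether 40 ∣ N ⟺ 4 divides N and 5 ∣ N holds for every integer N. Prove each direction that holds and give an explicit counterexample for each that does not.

Only the forward implication holds.

Forward direction. If 40 ∣ N, write N = 40q. Since 40 = 10·4, N = 4·(10q), so 4 ∣ N; and since 40 = 8·5, N = 5·(8q), so 5 ∣ N.

Converse. This fails: take N = 20. Both 4 ∣ 20 and 5 ∣ 20, yet 20 is not a multiple of 40 (since 20 = 0·40 + 20), so 40 ∤ 20.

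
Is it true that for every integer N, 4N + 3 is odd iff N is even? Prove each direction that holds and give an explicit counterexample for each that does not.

(⟹) This fails: take N = 7. Then 4N + 3 = 31, which is odd, yet N = 7 is odd, not even.

(⟸) Suppose N is even. Since 4 is even, 4N is even for every N, so 4N + 3 has the same parity as 3, which is odd. Hence 4N + 3 is odd.

Only the converse holds.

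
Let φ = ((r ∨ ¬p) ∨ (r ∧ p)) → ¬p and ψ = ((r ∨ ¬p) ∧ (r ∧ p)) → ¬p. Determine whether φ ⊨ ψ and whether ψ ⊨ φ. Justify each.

(⇒) Assume the antecedent. If p is true, the antecedent forces (p = T, r = F), and ((r ∨ ¬p) ∧ (r ∧ p)) → ¬p holds there. If p is false, ((r ∨ ¬p) ∧ (r ∧ p)) → ¬p reduces to true regardless of the other variables. Either way ((r ∨ ¬p) ∧ (r ∧ p)) → ¬p holds.

(⇐) Assume the antecedent. If p is true, the antecedent forces (p = T, r = F), and ((r ∨ ¬p) ∨ (r ∧ p)) → ¬p holds there. If p is false, ((r ∨ ¬p) ∨ (r ∧ p)) → ¬p reduces to true regardless of the other variables. Either way ((r ∨ ¬p) ∨ (r ∧ p)) → ¬p holds.

The biconditional holds.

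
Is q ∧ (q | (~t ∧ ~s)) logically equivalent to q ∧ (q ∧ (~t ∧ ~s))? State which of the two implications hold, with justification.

Only the reverse direction holds.

(→) This fails. Under q = T, t = T, s = F, the left side is true but the right side is false.

(←) Assume the antecedent. If q is true, q ∧ (q | (~t ∧ ~s)) reduces to true regardless of the other variables. If q is false, the antecedent cannot hold. Either way q ∧ (q | (~t ∧ ~s)) holds.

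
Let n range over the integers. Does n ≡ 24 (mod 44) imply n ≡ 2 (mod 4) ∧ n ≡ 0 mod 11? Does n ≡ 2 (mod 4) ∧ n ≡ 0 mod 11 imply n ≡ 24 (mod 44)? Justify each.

(→) This fails: n = 24 gives 24 ≡ 24 (mod 44) but 24 ≡ 0 (mod 4), so the conjunction on the right does not hold.

(←) This fails: n = 22 satisfies both congruences on the right (22 ≡ 2 mod 4 and 22 ≡ 0 mod 11) yet 22 ≡ 22 (mod 44), not 24.

Neither direction holds.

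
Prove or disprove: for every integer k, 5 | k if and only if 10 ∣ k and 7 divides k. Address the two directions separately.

[⇐] Suppose 10 ∣ k and 7 ∣ k. Any common multiple of 10 and 7 is a multiple of their lcm; here gcd(10, 7) = 1, so lcm(10, 7) = 10·7 = 70, so 70 ∣ k. Since 5 ∣ 70, it follows that 5 ∣ k.

[⇒] This fails: take k = 5. Certainly 5 ∣ 5, but 10 ∤ 5.

Only the converse holds.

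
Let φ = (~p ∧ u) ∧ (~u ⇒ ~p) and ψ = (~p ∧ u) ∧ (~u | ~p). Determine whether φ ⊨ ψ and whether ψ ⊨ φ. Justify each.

(⟸) Assume the antecedent. If p is true, the antecedent cannot hold. If p is false, the antecedent forces (p = F, u = T), and (~p ∧ u) ∧ (~u ⇒ ~p) holds there. Either way (~p ∧ u) ∧ (~u ⇒ ~p) holds.

(⟹) Assume the antecedent. If p is true, the antecedent cannot hold. If p is false, the antecedent forces (p = F, u = T), and (~p ∧ u) ∧ (~u | ~p) holds there. Either way (~p ∧ u) ∧ (~u | ~p) holds.

Both directions hold; the statement is true.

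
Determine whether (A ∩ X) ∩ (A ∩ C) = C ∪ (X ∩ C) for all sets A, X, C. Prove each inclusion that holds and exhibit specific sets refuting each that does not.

(⊆) Let x ∈ (A ∩ X) ∩ (A ∩ C). Then x ∈ A ∩ X ∩ C, from which x ∈ C ∪ (X ∩ C).

(⊇) This inclusion fails. Take A = ∅, X = ∅, C = {1}; then 1 ∈ C ∪ (X ∩ C) but 1 ∉ (A ∩ X) ∩ (A ∩ C).

(⊆) holds; (⊇) fails.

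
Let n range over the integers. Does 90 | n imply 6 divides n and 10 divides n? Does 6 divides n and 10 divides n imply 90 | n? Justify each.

The forward direction holds; the converse fails.

[⇐] This fails: take n = 30. Both 6 ∣ 30 and 10 ∣ 30, yet 30 is not a multiple of 90 (since 30 = 0·90 + 30), so 90 ∤ 30.

[⇒] If 90 ∣ n, write n = 90q. Since 90 = 15·6, n = 6·(15q), so 6 ∣ n; and since 90 = 9·10, n = 10·(9q), so 10 ∣ n.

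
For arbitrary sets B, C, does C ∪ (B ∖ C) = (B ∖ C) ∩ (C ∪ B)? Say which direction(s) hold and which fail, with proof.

(⊆) fails; (⊇) holds.

Reverse inclusion. Let x ∈ (B ∖ C) ∩ (C ∪ B). Then x ∈ B and x ∉ C, from which x ∈ C ∪ (B ∖ C).

Forward inclusion. This inclusion fails. Take B = ∅, C = {1}; then 1 ∈ C ∪ (B ∖ C) but 1 ∉ (B ∖ C) ∩ (C ∪ B).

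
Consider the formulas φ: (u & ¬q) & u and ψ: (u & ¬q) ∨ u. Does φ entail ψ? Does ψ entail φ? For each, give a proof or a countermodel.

[⇒] Assume the antecedent. If u is true, (u & ¬q) ∨ u reduces to true regardless of the other variables. If u is false, the antecedent cannot hold. Either way (u & ¬q) ∨ u holds.

[⇐] This fails. Under u = T, q = T, the left side is false but the right side is true.

Not equivalent: only (⇒) holds.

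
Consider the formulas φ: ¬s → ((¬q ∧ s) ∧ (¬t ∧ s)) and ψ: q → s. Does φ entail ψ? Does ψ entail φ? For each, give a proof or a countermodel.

[⇐] This fails. Under s = F, q = F, t = F, the left side is false but the right side is true.

[⇒] Assume the antecedent. If s is true, q → s reduces to true regardless of the other variables. If s is false, the antecedent cannot hold. Either way q → s holds.

(⇒) holds; (⇐) fails.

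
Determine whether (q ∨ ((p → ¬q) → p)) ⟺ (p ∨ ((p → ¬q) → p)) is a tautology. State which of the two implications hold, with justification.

(←) Assume the antecedent. If q is true, q ∨ ((p → ¬q) → p) reduces to true regardless of the other variables. If q is false, the antecedent forces (q = F, p = T), and q ∨ ((p → ¬q) → p) holds there. Either way q ∨ ((p → ¬q) → p) holds.

(→) This fails. Under q = T, p = F, the left side is true but the right side is false.

Only the reverse direction holds.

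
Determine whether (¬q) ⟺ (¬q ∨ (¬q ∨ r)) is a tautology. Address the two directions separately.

(⇒) Assume the antecedent. If q is true, the antecedent cannot hold. If q is false, ¬q ∨ (¬q ∨ r) reduces to true regardless of the other variables. Either way ¬q ∨ (¬q ∨ r) holds.

(⇐) This fails. Under q = T, r = T, the left side is false but the right side is true.

The forward direction holds; the converse fails.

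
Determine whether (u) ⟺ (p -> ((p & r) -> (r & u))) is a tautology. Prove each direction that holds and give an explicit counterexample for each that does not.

Only the forward direction holds.

(→) Assume the antecedent. If r is true, the antecedent forces (r = T, p = F, u = T) or (r = T, p = T, u = T), and p -> ((p & r) -> (r & u)) holds there. If r is false, p -> ((p & r) -> (r & u)) reduces to true regardless of the other variables. Either way p -> ((p & r) -> (r & u)) holds.

(←) This fails. Under r = F, p = F, u = F, the left side is false but the right side is true.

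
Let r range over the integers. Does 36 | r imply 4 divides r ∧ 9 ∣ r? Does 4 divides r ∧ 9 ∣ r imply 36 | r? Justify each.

(⟹) If 36 ∣ r, write r = 36q. Since 36 = 9·4, r = 4·(9q), so 4 ∣ r; and since 36 = 4·9, r = 9·(4q), so 9 ∣ r.

(⟸) Suppose 4 ∣ r and 9 ∣ r. Any common multiple of 4 and 9 is a multiple of their lcm; here gcd(4, 9) = 1, so lcm(4, 9) = 4·9 = 36, so 36 ∣ r.

Both directions hold; the statement is true.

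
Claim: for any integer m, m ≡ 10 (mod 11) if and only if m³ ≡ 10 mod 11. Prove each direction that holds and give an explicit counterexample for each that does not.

The biconditional holds.

[⇒] Suppose m ≡ 10 (mod 11). Write m = 11j + 10. Then (11j + 10)³ = 1331j³ + 3630j² + 3300j + 1000 = 11(121j³ + 330j² + 300j + 90) + 10, so m³ ≡ 10 (mod 11).

[⇐] For the converse, argue contrapositively. If m ≢ 10 (mod 11), then m is congruent to one of 0, 1, 2, 3, 4, 5, 6, 7, 8, 9 modulo 11, and these give m³ ≡ 0, 1, 8, 5, 9, 4, 7, 2, 6, 3 respectively — never 10.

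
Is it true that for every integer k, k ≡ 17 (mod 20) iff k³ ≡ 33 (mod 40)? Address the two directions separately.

Converse. The residues r modulo 40 with r³ ≡ 33 (mod 40) are exactly {17}, and each is ≡ 17 (mod 20).

Forward direction. This fails: take k = 37. Then 37 ≡ 17 (mod 20), but 37³ = 50653 ≡ 13 (mod 40), not 33.

(⇒) fails; (⇐) holds.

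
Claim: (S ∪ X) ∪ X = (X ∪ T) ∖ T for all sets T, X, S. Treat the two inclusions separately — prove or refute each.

(⟹) This inclusion fails. Take T = {1}, X = {1}, S = ∅; then 1 ∈ (S ∪ X) ∪ X but 1 ∉ (X ∪ T) ∖ T.

(⟸) Let x ∈ (X ∪ T) ∖ T. Then either x ∈ X and x ∉ T, S; or x ∈ X ∩ S and x ∉ T. In each case x ∈ (S ∪ X) ∪ X, so (X ∪ T) ∖ T ⊆ (S ∪ X) ∪ X.

Only the reverse inclusion holds.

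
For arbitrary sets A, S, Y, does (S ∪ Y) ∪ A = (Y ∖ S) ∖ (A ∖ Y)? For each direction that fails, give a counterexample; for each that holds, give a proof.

(⊆) This inclusion fails. Take A = {1}, S = ∅, Y = ∅; then 1 ∈ (S ∪ Y) ∪ A but 1 ∉ (Y ∖ S) ∖ (A ∖ Y).

(⊇) Let x ∈ (Y ∖ S) ∖ (A ∖ Y). Then either x ∈ Y and x ∉ A, S; or x ∈ A ∩ Y and x ∉ S. In each case x ∈ (S ∪ Y) ∪ A, so (Y ∖ S) ∖ (A ∖ Y) ⊆ (S ∪ Y) ∪ A.

The sets are not equal: only the reverse inclusion holds.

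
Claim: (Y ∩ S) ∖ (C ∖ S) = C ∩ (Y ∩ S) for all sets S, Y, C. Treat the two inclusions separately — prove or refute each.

The sets are not equal: only the reverse inclusion holds.

Reverse inclusion. Let x ∈ C ∩ (Y ∩ S). Then x ∈ S ∩ Y ∩ C, from which x ∈ (Y ∩ S) ∖ (C ∖ S).

Forward inclusion. This inclusion fails. Take S = {1}, Y = {1}, C = ∅; then 1 ∈ (Y ∩ S) ∖ (C ∖ S) but 1 ∉ C ∩ (Y ∩ S).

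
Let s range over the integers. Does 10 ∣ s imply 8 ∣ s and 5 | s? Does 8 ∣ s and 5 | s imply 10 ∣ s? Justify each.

Not equivalent: only (⇐) holds.

[⇐] Suppose 8 ∣ s and 5 ∣ s. Any common multiple of 8 and 5 is a multiple of their lcm; here gcd(8, 5) = 1, so lcm(8, 5) = 8·5 = 40, so 40 ∣ s. Since 10 ∣ 40, it follows that 10 ∣ s.

[⇒] This fails: take s = 10. Certainly 10 ∣ 10, but 8 ∤ 10.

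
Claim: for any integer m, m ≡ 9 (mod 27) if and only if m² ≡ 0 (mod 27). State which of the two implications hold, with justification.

(⇒) holds; (⇐) fails.

(⟹) Suppose m ≡ 9 (mod 27). Write m = 27j + 9. Then (27j + 9)² = 729j² + 486j + 81 = 27(27j² + 18j + 3) + 0, so m² ≡ 0 (mod 27).

(⟸) This fails: take m = 0. Then 0² = 0 ≡ 0 (mod 27), yet 0 ≡ 0 (mod 27), not 9.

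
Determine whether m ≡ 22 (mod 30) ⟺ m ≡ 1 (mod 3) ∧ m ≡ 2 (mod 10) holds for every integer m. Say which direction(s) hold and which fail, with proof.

The biconditional holds.

(⟹) Suppose m ≡ 22 (mod 30); write m = 30j + 22. Since 3 ∣ 30, reducing mod 3 gives m ≡ 22 ≡ 1 (mod 3); since 10 ∣ 30, reducing mod 10 gives m ≡ 22 ≡ 2 (mod 10).

(⟸) Conversely, if m ≡ 1 (mod 3) and m ≡ 2 (mod 10), then by the Chinese remainder theorem m ≡ 22 (mod 30). This is exactly m ≡ 22 (mod 30).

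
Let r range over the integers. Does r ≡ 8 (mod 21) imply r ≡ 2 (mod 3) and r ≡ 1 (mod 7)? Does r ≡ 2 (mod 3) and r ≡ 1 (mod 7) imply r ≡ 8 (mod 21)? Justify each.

Equivalent; both directions hold.

[⇒] Suppose r ≡ 8 (mod 21); write r = 21j + 8. Since 3 ∣ 21, reducing mod 3 gives r ≡ 8 ≡ 2 (mod 3); since 7 ∣ 21, reducing mod 7 gives r ≡ 8 ≡ 1 (mod 7).

[⇐] Conversely, if r ≡ 2 (mod 3) and r ≡ 1 (mod 7), then by the Chinese remainder theorem r ≡ 8 (mod 21). This is exactly r ≡ 8 (mod 21).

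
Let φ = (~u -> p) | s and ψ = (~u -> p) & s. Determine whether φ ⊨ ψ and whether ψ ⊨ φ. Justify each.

(⇒) fails; (⇐) holds.

(⟹) This fails. Under p = T, u = F, s = F, the left side is true but the right side is false.

(⟸) Assume the antecedent. If p is true, (~u -> p) | s reduces to true regardless of the other variables. If p is false, the antecedent forces (p = F, u = T, s = T), and (~u -> p) | s holds there. Either way (~u -> p) | s holds.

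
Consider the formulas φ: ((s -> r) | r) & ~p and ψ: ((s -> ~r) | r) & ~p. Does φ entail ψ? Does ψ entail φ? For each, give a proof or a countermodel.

(⇒) holds; (⇐) fails.

(→) Assume the antecedent. If r is true, the antecedent forces (r = T, s = F, p = F) or (r = T, s = T, p = F), and ((s -> ~r) | r) & ~p holds there. If r is false, the antecedent forces (r = F, s = F, p = F), and ((s -> ~r) | r) & ~p holds there. Either way ((s -> ~r) | r) & ~p holds.

(←) This fails. Under r = F, s = T, p = F, the left side is false but the right side is true.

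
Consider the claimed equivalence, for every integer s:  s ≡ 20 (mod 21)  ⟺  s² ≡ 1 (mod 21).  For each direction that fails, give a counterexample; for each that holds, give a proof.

The forward direction holds; the converse fails.

(⇐) This fails: take s = 1. Then 1² = 1 ≡ 1 (mod 21), yet 1 ≡ 1 (mod 21), not 20.

(⇒) Suppose s ≡ 20 (mod 21). Write s = 21j + 20. Then (21j + 20)² = 441j² + 840j + 400 = 21(21j² + 40j + 19) + 1, so s² ≡ 1 (mod 21).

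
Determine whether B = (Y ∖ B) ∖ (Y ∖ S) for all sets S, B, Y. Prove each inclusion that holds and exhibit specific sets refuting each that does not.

(⟹) This inclusion fails. Take S = ∅, B = {1}, Y = ∅; then 1 ∈ B but 1 ∉ (Y ∖ B) ∖ (Y ∖ S).

(⟸) This inclusion fails. Take S = {1}, B = ∅, Y = {1}; then 1 ∈ (Y ∖ B) ∖ (Y ∖ S) but 1 ∉ B.

(⊆) fails and (⊇) fails.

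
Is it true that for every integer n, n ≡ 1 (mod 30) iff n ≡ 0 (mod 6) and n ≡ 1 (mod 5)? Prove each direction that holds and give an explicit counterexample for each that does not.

Forward direction. This fails: n = 1 gives 1 ≡ 1 (mod 30) but 1 ≡ 1 (mod 6), so the conjunction on the right does not hold.

Converse. This fails: n = 6 satisfies both congruences on the right (6 ≡ 0 mod 6 and 6 ≡ 1 mod 5) yet 6 ≡ 6 (mod 30), not 1.

Both directions fail.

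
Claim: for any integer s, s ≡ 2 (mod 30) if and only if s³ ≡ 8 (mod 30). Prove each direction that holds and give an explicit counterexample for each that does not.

The biconditional holds.

(→) Suppose s ≡ 2 (mod 30). Write s = 30j + 2. Then (30j + 2)³ = 27000j³ + 5400j² + 360j + 8 = 30(900j³ + 180j² + 12j) + 8, so s³ ≡ 8 (mod 30).

(←) Conversely, suppose s³ ≡ 8 (mod 30). The only residue r in {0, …, 29} with r³ ≡ 8 (mod 30) is r = 2, so s ≡ 2 (mod 30).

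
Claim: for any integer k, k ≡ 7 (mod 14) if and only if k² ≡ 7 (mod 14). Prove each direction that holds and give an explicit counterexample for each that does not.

Both directions hold.

[⇒] Suppose k ≡ 7 (mod 14). Write k = 14j + 7. Then (14j + 7)² = 196j² + 196j + 49 = 14(14j² + 14j + 3) + 7, so k² ≡ 7 (mod 14).

[⇐] Conversely, suppose k² ≡ 7 (mod 14). The only residue r in {0, …, 13} with r² ≡ 7 (mod 14) is r = 7, so k ≡ 7 (mod 14).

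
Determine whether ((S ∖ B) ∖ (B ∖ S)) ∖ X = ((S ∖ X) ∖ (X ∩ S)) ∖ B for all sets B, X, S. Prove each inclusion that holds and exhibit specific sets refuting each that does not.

Both inclusions hold; the sets are equal.

(⟸) Let x ∈ ((S ∖ X) ∖ (X ∩ S)) ∖ B. Then x ∈ S and x ∉ B, X, from which x ∈ ((S ∖ B) ∖ (B ∖ S)) ∖ X.

(⟹) Let x ∈ ((S ∖ B) ∖ (B ∖ S)) ∖ X. Then x ∈ S and x ∉ B, X, from which x ∈ ((S ∖ X) ∖ (X ∩ S)) ∖ B.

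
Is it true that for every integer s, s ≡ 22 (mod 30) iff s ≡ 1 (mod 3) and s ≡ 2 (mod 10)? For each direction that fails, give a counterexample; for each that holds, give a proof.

(⟹) Suppose s ≡ 22 (mod 30); write s = 30j + 22. Since 3 ∣ 30, reducing mod 3 gives s ≡ 22 ≡ 1 (mod 3); since 10 ∣ 30, reducing mod 10 gives s ≡ 22 ≡ 2 (mod 10).

(⟸) Conversely, if s ≡ 1 (mod 3) and s ≡ 2 (mod 10), then by the Chinese remainder theorem s ≡ 22 (mod 30). This is exactly s ≡ 22 (mod 30).

Both implications hold.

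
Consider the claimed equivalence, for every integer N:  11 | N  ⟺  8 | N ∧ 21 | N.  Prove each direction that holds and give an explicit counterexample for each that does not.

Neither implication holds.

(⇒) This fails: take N = 11. Certainly 11 ∣ 11, but 8 ∤ 11.

(⇐) This fails: take N = 168. Both 8 ∣ 168 and 21 ∣ 168, yet 168 is not a multiple of 11 (since 168 = 15·11 + 3), so 11 ∤ 168.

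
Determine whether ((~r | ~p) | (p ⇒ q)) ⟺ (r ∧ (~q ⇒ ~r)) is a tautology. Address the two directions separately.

(←) Assume the antecedent. If p is true, the antecedent forces (p = T, r = T, q = T), and (~r | ~p) | (p ⇒ q) holds there. If p is false, (~r | ~p) | (p ⇒ q) reduces to true regardless of the other variables. Either way (~r | ~p) | (p ⇒ q) holds.

(→) This fails. Under p = F, r = F, q = F, the left side is true but the right side is false.

Only the converse holds.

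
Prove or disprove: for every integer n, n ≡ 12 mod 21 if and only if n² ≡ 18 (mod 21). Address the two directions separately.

Only the forward direction holds.

(⟹) Suppose n ≡ 12 mod 21. Write n = 21j + 12. Then (21j + 12)² = 441j² + 504j + 144 = 21(21j² + 24j + 6) + 18, so n² ≡ 18 (mod 21).

(⟸) This fails: take n = 9. Then 9² = 81 ≡ 18 (mod 21), yet 9 ≡ 9 (mod 21), not 12.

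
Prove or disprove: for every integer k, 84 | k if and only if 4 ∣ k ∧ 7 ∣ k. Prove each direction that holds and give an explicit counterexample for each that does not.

(⟹) If 84 ∣ k, write k = 84q. Since 84 = 21·4, k = 4·(21q), so 4 ∣ k; and since 84 = 12·7, k = 7·(12q), so 7 ∣ k.

(⟸) This fails: take k = 28. Both 4 ∣ 28 and 7 ∣ 28, yet 28 is not a multiple of 84 (since 28 = 0·84 + 28), so 84 ∤ 28.

Only the forward implication holds.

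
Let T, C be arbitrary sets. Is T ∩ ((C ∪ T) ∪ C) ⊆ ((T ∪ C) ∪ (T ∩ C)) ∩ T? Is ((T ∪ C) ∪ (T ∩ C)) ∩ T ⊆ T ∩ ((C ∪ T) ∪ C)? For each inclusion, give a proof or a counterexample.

The two sets are equal.

(⟹) Let x ∈ T ∩ ((C ∪ T) ∪ C). Then either x ∈ T and x ∉ C; or x ∈ T ∩ C. In each case x ∈ ((T ∪ C) ∪ (T ∩ C)) ∩ T, so T ∩ ((C ∪ T) ∪ C) ⊆ ((T ∪ C) ∪ (T ∩ C)) ∩ T.

(⟸) Let x ∈ ((T ∪ C) ∪ (T ∩ C)) ∩ T. Then either x ∈ T and x ∉ C; or x ∈ T ∩ C. In each case x ∈ T ∩ ((C ∪ T) ∪ C), so ((T ∪ C) ∪ (T ∩ C)) ∩ T ⊆ T ∩ ((C ∪ T) ∪ C).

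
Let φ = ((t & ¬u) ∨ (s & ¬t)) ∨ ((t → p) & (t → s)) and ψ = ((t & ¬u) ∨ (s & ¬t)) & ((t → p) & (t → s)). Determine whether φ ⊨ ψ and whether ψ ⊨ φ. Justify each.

Forward direction. This fails. Under s = F, u = F, p = F, t = F, the left side is true but the right side is false.

Converse. Assume the antecedent. If u is true, the antecedent forces (s = T, u = T, p = F, t = F) or (s = T, u = T, p = T, t = F), and the consequent holds there. If u is false, the consequent reduces to true regardless of the other variables. Either way the consequent holds.

The forward direction fails; the converse holds.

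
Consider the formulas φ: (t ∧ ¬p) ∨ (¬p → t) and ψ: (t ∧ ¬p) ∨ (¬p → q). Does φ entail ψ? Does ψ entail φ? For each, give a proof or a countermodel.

Only the forward direction holds.

(⟹) Assume the antecedent. If t is true, (t ∧ ¬p) ∨ (¬p → q) reduces to true regardless of the other variables. If t is false, the antecedent forces (t = F, q = F, p = T) or (t = F, q = T, p = T), and (t ∧ ¬p) ∨ (¬p → q) holds there. Either way (t ∧ ¬p) ∨ (¬p → q) holds.

(⟸) This fails. Under t = F, q = T, p = F, the left side is false but the right side is true.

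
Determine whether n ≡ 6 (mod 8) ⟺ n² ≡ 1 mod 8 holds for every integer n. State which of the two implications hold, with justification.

[⇒] This fails: take n = 6. Then 6 ≡ 6 (mod 8), but 6² = 36 ≡ 4 (mod 8), not 1.

[⇐] This fails: take n = 1. Then 1² = 1 ≡ 1 (mod 8), yet 1 ≡ 1 (mod 8), not 6.

Neither implication holds.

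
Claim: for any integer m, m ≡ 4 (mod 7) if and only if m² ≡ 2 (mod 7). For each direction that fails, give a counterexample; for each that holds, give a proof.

The forward direction holds; the converse fails.

[⇒] Suppose m ≡ 4 (mod 7). Write m = 7j + 4. Then (7j + 4)² = 49j² + 56j + 16 = 7(7j² + 8j + 2) + 2, so m² ≡ 2 (mod 7).

[⇐] This fails: take m = 3. Then 3² = 9 ≡ 2 (mod 7), yet 3 ≡ 3 (mod 7), not 4.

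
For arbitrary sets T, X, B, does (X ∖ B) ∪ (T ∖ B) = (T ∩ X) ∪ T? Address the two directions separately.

(⟹) This inclusion fails. Take T = ∅, X = {1}, B = ∅; then 1 ∈ (X ∖ B) ∪ (T ∖ B) but 1 ∉ (T ∩ X) ∪ T.

(⟸) This inclusion fails. Take T = {1}, X = ∅, B = {1}; then 1 ∈ (T ∩ X) ∪ T but 1 ∉ (X ∖ B) ∪ (T ∖ B).

(⊆) fails and (⊇) fails.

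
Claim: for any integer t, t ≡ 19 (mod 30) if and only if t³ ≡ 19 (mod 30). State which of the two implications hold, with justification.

(⟹) Suppose t ≡ 19 (mod 30). Write t = 30j + 19. Then (30j + 19)³ = 27000j³ + 51300j² + 32490j + 6859 = 30(900j³ + 1710j² + 1083j + 228) + 19, so t³ ≡ 19 (mod 30).

(⟸) Conversely, suppose t³ ≡ 19 (mod 30). The only residue r in {0, …, 29} with r³ ≡ 19 (mod 30) is r = 19, so t ≡ 19 (mod 30).

Both directions hold; the statement is true.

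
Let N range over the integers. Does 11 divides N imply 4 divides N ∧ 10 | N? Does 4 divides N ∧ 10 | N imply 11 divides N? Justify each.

(→) This fails: take N = 11. Certainly 11 ∣ 11, but 4 ∤ 11.

(←) This fails: take N = 20. Both 4 ∣ 20 and 10 ∣ 20, yet 20 is not a multiple of 11 (since 20 = 1·11 + 9), so 11 ∤ 20.

(⇒) fails and (⇐) fails.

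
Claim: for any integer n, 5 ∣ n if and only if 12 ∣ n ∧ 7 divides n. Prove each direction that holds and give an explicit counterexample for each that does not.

(⇒) fails and (⇐) fails.

(⇒) This fails: take n = 5. Certainly 5 ∣ 5, but 12 ∤ 5.

(⇐) This fails: take n = 84. Both 12 ∣ 84 and 7 ∣ 84, yet 84 is not a multiple of 5 (since 84 = 16·5 + 4), so 5 ∤ 84.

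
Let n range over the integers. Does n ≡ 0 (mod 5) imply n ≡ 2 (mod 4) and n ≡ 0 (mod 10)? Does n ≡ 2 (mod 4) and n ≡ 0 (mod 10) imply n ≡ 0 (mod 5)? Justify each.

Forward direction. This fails: n = 0 gives 0 ≡ 0 (mod 5) but 0 ≡ 0 (mod 4), so the conjunction on the right does not hold.

Converse. If n ≡ 2 (mod 4) and n ≡ 0 (mod 10), then by the Chinese remainder theorem n ≡ 10 (mod 20). Since 10 ≡ 0 (mod 5) and 5 ∣ 20, we get n ≡ 0 (mod 5).

The forward direction fails; the converse holds.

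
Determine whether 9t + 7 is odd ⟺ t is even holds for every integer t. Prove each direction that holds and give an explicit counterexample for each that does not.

Forward direction. Suppose 9t + 7 is odd. Since 9 is odd, 9t and t have the same parity, so 9t + 7 ≡ t + 7 (mod 2). As 7 is odd, 9t + 7 is odd exactly when t is even. Thus t is even.

Converse. Suppose t is even; write t = 2j. Then 9t + 7 = 9·(2j) + 7 = 2·9j + 7, which is odd.

Both directions hold.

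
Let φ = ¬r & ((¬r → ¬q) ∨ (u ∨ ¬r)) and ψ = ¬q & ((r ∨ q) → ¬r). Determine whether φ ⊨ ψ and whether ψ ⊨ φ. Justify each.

[⇒] This fails. Under r = F, q = T, u = F, the left side is true but the right side is false.

[⇐] Assume the antecedent. If r is true, the antecedent cannot hold. If r is false, ¬r & ((¬r → ¬q) ∨ (u ∨ ¬r)) reduces to true regardless of the other variables. Either way ¬r & ((¬r → ¬q) ∨ (u ∨ ¬r)) holds.

Not equivalent: only (⇐) holds.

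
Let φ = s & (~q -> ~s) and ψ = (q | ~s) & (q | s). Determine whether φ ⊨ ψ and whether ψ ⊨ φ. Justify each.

The forward direction holds; the converse fails.

Forward direction. Assume the antecedent. If s is true, the antecedent forces (s = T, q = T), and (q | ~s) & (q | s) holds there. If s is false, the antecedent cannot hold. Either way (q | ~s) & (q | s) holds.

Converse. This fails. Under s = F, q = T, the left side is false but the right side is true.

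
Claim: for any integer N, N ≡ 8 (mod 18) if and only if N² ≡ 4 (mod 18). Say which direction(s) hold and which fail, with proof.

Neither direction holds.

[⇒] This fails: take N = 8. Then 8 ≡ 8 (mod 18), but 8² = 64 ≡ 10 (mod 18), not 4.

[⇐] This fails: take N = 2. Then 2² = 4 ≡ 4 (mod 18), yet 2 ≡ 2 (mod 18), not 8.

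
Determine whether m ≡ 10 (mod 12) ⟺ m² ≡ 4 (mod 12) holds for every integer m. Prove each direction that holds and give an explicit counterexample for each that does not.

The forward direction holds; the converse fails.

Forward direction. Suppose m ≡ 10 (mod 12). Write m = 12j + 10. Then (12j + 10)² = 144j² + 240j + 100 = 12(12j² + 20j + 8) + 4, so m² ≡ 4 (mod 12).

Converse. This fails: take m = 2. Then 2² = 4 ≡ 4 (mod 12), yet 2 ≡ 2 (mod 12), not 10.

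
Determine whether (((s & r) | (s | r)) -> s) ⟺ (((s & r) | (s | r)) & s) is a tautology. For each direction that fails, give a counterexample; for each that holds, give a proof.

Not equivalent: only (⇐) holds.

(⟹) This fails. Under s = F, r = F, the left side is true but the right side is false.

(⟸) Assume the antecedent. If s is true, ((s & r) | (s | r)) -> s reduces to true regardless of the other variables. If s is false, the antecedent cannot hold. Either way ((s & r) | (s | r)) -> s holds.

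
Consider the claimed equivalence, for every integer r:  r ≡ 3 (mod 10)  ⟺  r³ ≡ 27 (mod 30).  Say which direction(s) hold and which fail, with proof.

Only the converse holds.

[⇒] This fails: take r = 13. Then 13 ≡ 3 (mod 10), but 13³ = 2197 ≡ 7 (mod 30), not 27.

[⇐] Conversely, the residues r modulo 30 with r³ ≡ 27 (mod 30) are exactly {3}, and each is ≡ 3 (mod 10).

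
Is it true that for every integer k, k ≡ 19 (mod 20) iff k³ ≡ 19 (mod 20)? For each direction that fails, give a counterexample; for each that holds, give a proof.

The biconditional holds.

[⇒] Suppose k ≡ 19 (mod 20). Write k = 20j + 19. Then (20j + 19)³ = 8000j³ + 22800j² + 21660j + 6859 = 20(400j³ + 1140j² + 1083j + 342) + 19, so k³ ≡ 19 (mod 20).

[⇐] Conversely, suppose k³ ≡ 19 (mod 20). The only residue r in {0, …, 19} with r³ ≡ 19 (mod 20) is r = 19, so k ≡ 19 (mod 20).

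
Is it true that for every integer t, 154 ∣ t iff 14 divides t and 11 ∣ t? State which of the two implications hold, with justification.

(⟹) If 154 ∣ t, write t = 154q. Since 154 = 11·14, t = 14·(11q), so 14 ∣ t; and since 154 = 14·11, t = 11·(14q), so 11 ∣ t.

(⟸) Suppose 14 ∣ t and 11 ∣ t. Any common multiple of 14 and 11 is a multiple of their lcm; here gcd(14, 11) = 1, so lcm(14, 11) = 14·11 = 154, so 154 ∣ t.

Both directions hold; the statement is true.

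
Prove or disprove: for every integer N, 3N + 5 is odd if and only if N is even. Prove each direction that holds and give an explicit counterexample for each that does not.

Forward direction. Suppose 3N + 5 is odd. Since 3 is odd, 3N and N have the same parity, so 3N + 5 ≡ N + 5 (mod 2). As 5 is odd, 3N + 5 is odd exactly when N is even. Thus N is even.

Converse. Suppose N is even; write N = 2j. Then 3N + 5 = 3·(2j) + 5 = 2·3j + 5, which is odd.

The biconditional holds.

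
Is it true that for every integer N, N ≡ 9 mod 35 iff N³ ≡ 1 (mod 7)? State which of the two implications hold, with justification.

The forward direction holds; the converse fails.

[⇐] This fails: take N = 1. Then 1³ = 1 ≡ 1 (mod 7), yet 1 ≡ 1 (mod 35), not 9.

[⇒] Suppose N ≡ 9 (mod 35). Then N³ ≡ 9³ = 729 (mod 35), and since 7 ∣ 35, also N³ ≡ 1 (mod 7).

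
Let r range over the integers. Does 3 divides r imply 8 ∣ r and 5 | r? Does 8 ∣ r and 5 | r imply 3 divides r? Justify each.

Forward direction. This fails: take r = 3. Certainly 3 ∣ 3, but 8 ∤ 3.

Converse. This fails: take r = 40. Both 8 ∣ 40 and 5 ∣ 40, yet 40 is not a multiple of 3 (since 40 = 13·3 + 1), so 3 ∤ 40.

(⇒) fails and (⇐) fails.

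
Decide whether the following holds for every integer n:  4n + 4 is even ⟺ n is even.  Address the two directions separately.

Forward direction. This fails: take n = 5. Then 4n + 4 = 24, which is even, yet n = 5 is odd, not even.

Converse. Suppose n is even. Since 4 is even, 4n is even for every n, so 4n + 4 has the same parity as 4, which is even. Hence 4n + 4 is even.

Only the converse holds.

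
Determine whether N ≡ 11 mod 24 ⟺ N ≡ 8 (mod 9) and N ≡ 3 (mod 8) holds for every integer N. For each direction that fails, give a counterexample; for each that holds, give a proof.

(⇒) This fails: N = 11 gives 11 ≡ 11 (mod 24) but 11 ≡ 2 (mod 9), so the conjunction on the right does not hold.

(⇐) Conversely, if N ≡ 8 (mod 9) and N ≡ 3 (mod 8), then by the Chinese remainder theorem N ≡ 35 (mod 72). Since 35 ≡ 11 (mod 24) and 24 ∣ 72, we get N ≡ 11 (mod 24).

(⇒) fails; (⇐) holds.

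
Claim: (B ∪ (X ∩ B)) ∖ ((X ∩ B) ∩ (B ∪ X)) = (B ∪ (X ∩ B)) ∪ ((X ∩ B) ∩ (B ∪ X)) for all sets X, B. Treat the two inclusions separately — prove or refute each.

(⟹) Let x ∈ (B ∪ (X ∩ B)) ∖ ((X ∩ B) ∩ (B ∪ X)). Then x ∈ B and x ∉ X, from which x ∈ (B ∪ (X ∩ B)) ∪ ((X ∩ B) ∩ (B ∪ X)).

(⟸) This inclusion fails. Take X = {1}, B = {1}; then 1 ∈ (B ∪ (X ∩ B)) ∪ ((X ∩ B) ∩ (B ∪ X)) but 1 ∉ (B ∪ (X ∩ B)) ∖ ((X ∩ B) ∩ (B ∪ X)).

Only the forward inclusion holds.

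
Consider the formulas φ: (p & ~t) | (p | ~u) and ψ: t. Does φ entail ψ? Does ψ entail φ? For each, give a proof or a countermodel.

(→) This fails. Under t = F, p = F, u = F, the left side is true but the right side is false.

(←) This fails. Under t = T, p = F, u = T, the left side is false but the right side is true.

Both directions fail.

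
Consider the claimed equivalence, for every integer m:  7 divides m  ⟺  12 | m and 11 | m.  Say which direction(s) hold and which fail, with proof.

Forward direction. This fails: take m = 7. Certainly 7 ∣ 7, but 12 ∤ 7.

Converse. This fails: take m = 132. Both 12 ∣ 132 and 11 ∣ 132, yet 132 is not a multiple of 7 (since 132 = 18·7 + 6), so 7 ∤ 132.

Both directions fail.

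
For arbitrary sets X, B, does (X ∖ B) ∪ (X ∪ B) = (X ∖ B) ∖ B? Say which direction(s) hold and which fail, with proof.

Only the reverse inclusion holds.

Forward inclusion. This inclusion fails. Take X = ∅, B = {1}; then 1 ∈ (X ∖ B) ∪ (X ∪ B) but 1 ∉ (X ∖ B) ∖ B.

Reverse inclusion. Let x ∈ (X ∖ B) ∖ B. Then x ∈ X and x ∉ B, from which x ∈ (X ∖ B) ∪ (X ∪ B).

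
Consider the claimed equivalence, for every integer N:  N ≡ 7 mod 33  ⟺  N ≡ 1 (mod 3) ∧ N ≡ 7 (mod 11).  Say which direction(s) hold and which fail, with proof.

(⇒) Suppose N ≡ 7 (mod 33); write N = 33j + 7. Since 3 ∣ 33, reducing mod 3 gives N ≡ 7 ≡ 1 (mod 3); since 11 ∣ 33, reducing mod 11 gives N ≡ 7 (mod 11).

(⇐) Conversely, if N ≡ 1 (mod 3) and N ≡ 7 (mod 11), then by the Chinese remainder theorem N ≡ 7 (mod 33). This is exactly N ≡ 7 (mod 33).

Equivalent; both directions hold.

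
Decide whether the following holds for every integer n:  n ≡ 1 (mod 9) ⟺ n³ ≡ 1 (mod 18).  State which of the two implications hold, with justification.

(⟹) This fails: take n = 10. Then 10 ≡ 1 (mod 9), but 10³ = 1000 ≡ 10 (mod 18), not 1.

(⟸) This fails: take n = 7. Then 7³ = 343 ≡ 1 (mod 18), yet 7 ≡ 7 (mod 9), not 1.

Neither direction holds.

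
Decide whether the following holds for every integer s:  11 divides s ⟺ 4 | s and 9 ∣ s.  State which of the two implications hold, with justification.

(⇒) This fails: take s = 11. Certainly 11 ∣ 11, but 4 ∤ 11.

(⇐) This fails: take s = 36. Both 4 ∣ 36 and 9 ∣ 36, yet 36 is not a multiple of 11 (since 36 = 3·11 + 3), so 11 ∤ 36.

Both directions fail.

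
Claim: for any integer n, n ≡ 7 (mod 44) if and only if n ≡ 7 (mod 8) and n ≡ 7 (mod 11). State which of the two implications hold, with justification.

(⟹) This fails: n = 51 gives 51 ≡ 7 (mod 44) but 51 ≡ 3 (mod 8), so the conjunction on the right does not hold.

(⟸) Conversely, if n ≡ 7 (mod 8) and n ≡ 7 (mod 11), then by the Chinese remainder theorem n ≡ 7 (mod 88). Since 7 ≡ 7 (mod 44) and 44 ∣ 88, we get n ≡ 7 (mod 44).

(⇒) fails; (⇐) holds.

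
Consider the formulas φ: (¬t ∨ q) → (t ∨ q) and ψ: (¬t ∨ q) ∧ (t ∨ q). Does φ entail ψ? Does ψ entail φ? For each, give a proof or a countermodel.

Only the converse holds.

[⇒] This fails. Under t = T, q = F, the left side is true but the right side is false.

[⇐] Assume the antecedent. If t is true, (¬t ∨ q) → (t ∨ q) reduces to true regardless of the other variables. If t is false, the antecedent forces (t = F, q = T), and (¬t ∨ q) → (t ∨ q) holds there. Either way (¬t ∨ q) → (t ∨ q) holds.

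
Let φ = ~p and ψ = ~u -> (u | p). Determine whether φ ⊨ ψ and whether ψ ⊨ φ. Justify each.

Neither direction holds.

(→) This fails. Under u = F, p = F, the left side is true but the right side is false.

(←) This fails. Under u = F, p = T, the left side is false but the right side is true.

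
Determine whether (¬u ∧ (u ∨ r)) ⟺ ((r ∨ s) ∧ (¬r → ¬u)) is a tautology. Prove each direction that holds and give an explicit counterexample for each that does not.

Only the forward direction holds.

(⟹) Assume the antecedent. If s is true, the antecedent forces (s = T, r = T, u = F), and (r ∨ s) ∧ (¬r → ¬u) holds there. If s is false, the antecedent forces (s = F, r = T, u = F), and (r ∨ s) ∧ (¬r → ¬u) holds there. Either way (r ∨ s) ∧ (¬r → ¬u) holds.

(⟸) This fails. Under s = T, r = F, u = F, the left side is false but the right side is true.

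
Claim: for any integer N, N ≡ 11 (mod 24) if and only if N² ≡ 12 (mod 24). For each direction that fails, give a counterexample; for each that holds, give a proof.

Neither direction holds.

(⟹) This fails: take N = 11. Then 11 ≡ 11 (mod 24), but 11² = 121 ≡ 1 (mod 24), not 12.

(⟸) This fails: take N = 6. Then 6² = 36 ≡ 12 (mod 24), yet 6 ≡ 6 (mod 24), not 11.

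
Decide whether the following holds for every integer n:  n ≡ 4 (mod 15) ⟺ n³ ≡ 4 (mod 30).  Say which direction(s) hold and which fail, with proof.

(⇒) This fails: take n = 19. Then 19 ≡ 4 (mod 15), but 19³ = 6859 ≡ 19 (mod 30), not 4.

(⇐) Conversely, the residues r modulo 30 with r³ ≡ 4 (mod 30) are exactly {4}, and each is ≡ 4 (mod 15).

The forward direction fails; the converse holds.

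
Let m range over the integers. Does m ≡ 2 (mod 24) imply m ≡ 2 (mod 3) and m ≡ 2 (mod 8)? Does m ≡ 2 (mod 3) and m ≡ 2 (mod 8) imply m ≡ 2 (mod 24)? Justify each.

(⟸) If m ≡ 2 (mod 3) and m ≡ 2 (mod 8), then by the Chinese remainder theorem m ≡ 2 (mod 24). This is exactly m ≡ 2 (mod 24).

(⟹) Suppose m ≡ 2 (mod 24); write m = 24j + 2. Since 3 ∣ 24, reducing mod 3 gives m ≡ 2 (mod 3); since 8 ∣ 24, reducing mod 8 gives m ≡ 2 (mod 8).

Both directions hold.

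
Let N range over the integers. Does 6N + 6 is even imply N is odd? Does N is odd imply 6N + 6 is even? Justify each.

(⇒) fails; (⇐) holds.

(⇒) This fails: take N = 0. Then 6N + 6 = 6, which is even, yet N = 0 is even, not odd.

(⇐) Suppose N is odd. Since 6 is even, 6N is even for every N, so 6N + 6 has the same parity as 6, which is even. Hence 6N + 6 is even.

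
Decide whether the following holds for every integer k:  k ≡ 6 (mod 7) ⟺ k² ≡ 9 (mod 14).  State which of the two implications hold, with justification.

[⇒] This fails: take k = 6. Then 6 ≡ 6 (mod 7), but 6² = 36 ≡ 8 (mod 14), not 9.

[⇐] This fails: take k = 3. Then 3² = 9 ≡ 9 (mod 14), yet 3 ≡ 3 (mod 7), not 6.

(⇒) fails and (⇐) fails.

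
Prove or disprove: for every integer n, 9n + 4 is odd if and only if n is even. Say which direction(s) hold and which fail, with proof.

(⇒) fails and (⇐) fails.

(→) This fails: n = 3 gives 9n + 4 = 31, which is odd, but 3 is odd, not even.

(←) This also fails: n = 2 is even, but 9n + 4 = 22 is even, not odd.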